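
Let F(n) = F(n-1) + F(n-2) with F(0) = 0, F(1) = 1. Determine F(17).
Computing the sequence terms:
0, 1, 1, 2, 3, 5, 8, 13, 21, 34, 55, 89, 144, 233, 377, 610, 987, 1597

1597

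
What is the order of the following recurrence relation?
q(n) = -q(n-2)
The order is the largest lag k for which q(n-k) appears. Here the deepest term is q(n-2), so the order is 2.

Order 2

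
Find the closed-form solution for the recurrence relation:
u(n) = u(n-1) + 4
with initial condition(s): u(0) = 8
Recurrence: u(n) = u(n-1) + 4, initial: u(0) = 8.
Each step adds 4, so u(n) = u(0) + 4n = 4n + 8.

u(n) = 4n + 8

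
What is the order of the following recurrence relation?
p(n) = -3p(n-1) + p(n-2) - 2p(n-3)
The order is the largest lag k for which p(n-k) appears. Here the deepest term is p(n-3), so the order is 3.

Order 3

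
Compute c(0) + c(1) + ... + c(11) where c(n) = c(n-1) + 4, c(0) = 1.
Computing the sequence terms: 1, 5, 9, 13, 17, 21, 25, 29, 33, 37, 41, 45
Adding these values together:

276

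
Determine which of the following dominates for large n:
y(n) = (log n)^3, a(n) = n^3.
Comparing growth rates:
Growth-rate hierarchy: log n ≺ any polynomial ≺ any exponential cⁿ (c>1) ≺ n! ≺ nⁿ.
polynomial degree 3 dominates polylogarithmic (log n)^3 asymptotically.

a(n) grows faster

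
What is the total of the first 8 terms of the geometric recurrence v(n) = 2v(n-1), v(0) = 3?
Computing the sequence terms: 3, 6, 12, 24, 48, 96, 192, 384
Adding these values together:

765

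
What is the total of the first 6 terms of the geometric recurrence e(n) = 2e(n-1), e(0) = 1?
Computing the sequence terms: 1, 2, 4, 8, 16, 32
Adding these values together:

63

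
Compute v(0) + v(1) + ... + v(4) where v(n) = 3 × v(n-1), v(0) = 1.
Computing the sequence terms: 1, 3, 9, 27, 81
Adding these values together:

121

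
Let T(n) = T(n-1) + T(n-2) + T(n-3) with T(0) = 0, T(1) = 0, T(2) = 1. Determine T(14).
Computing the sequence terms:
0, 0, 1, 1, 2, 4, 7, 13, 24, 44, 81, 149, 274, 504, 927

927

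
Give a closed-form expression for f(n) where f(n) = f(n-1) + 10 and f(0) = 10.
Recurrence: f(n) = f(n-1) + 10, initial: f(0) = 10.
Each step adds 10, so f(n) = f(0) + 10n = 10n + 10.

f(n) = 10n + 10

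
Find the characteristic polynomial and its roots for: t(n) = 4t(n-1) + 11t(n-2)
Substitute t(n) = rⁿ and divide through by rⁿ⁻²: r² - 4r - 11 = 0
Discriminant: 4² + 4·11 = 60, not a perfect square, so by the quadratic formula r = (4 ± √60)/2.
General solution: t(n) = A·r₁ⁿ + B·r₂ⁿ where r₁,r₂ = (4 ± √60)/2

Characteristic: r² - 4r - 11 = 0, Roots: r = (4 ± √60)/2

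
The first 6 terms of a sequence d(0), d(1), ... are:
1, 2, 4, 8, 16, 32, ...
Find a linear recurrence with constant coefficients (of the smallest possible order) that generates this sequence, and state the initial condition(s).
Look for the lowest-order linear relation among consecutive terms.
Observation: each term is 2× the previous.
Check at n=2: 2·2 = 4. ✓

d(n) = 2 × d(n-1), d(0) = 1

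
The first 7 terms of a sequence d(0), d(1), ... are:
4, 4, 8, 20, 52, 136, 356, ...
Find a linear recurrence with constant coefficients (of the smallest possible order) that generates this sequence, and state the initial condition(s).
Look for the lowest-order linear relation among consecutive terms.
Observation: d(n) - 3·d(n-1) - (-1)·d(n-2) = 0 holds for the shown terms, and no order-1 relation d(n) = α·d(n-1) + β fits.
Check at n=3: 3·8 + (-1)·4 = 20. ✓

d(n) = 3d(n-1) - d(n-2), d(0) = 4, d(1) = 4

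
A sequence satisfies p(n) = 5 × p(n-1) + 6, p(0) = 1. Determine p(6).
Computing step by step:
p(0) = 1
p(1) = 5 × 1 + 6 = 11
p(2) = 5 × 11 + 6 = 61
p(3) = 5 × 61 + 6 = 311
p(4) = 5 × 311 + 6 = 1561
p(5) = 5 × 1561 + 6 = 7811
p(6) = 5 × 7811 + 6 = 39061

39061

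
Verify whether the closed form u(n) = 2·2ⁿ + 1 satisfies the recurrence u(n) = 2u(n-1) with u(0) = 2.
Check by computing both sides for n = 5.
From the recurrence with u(0) = 2:
  u(0) = 2, u(1) = 4, u(2) = 8, u(3) = 16, u(4) = 32, u(5) = 64
  so the recurrence gives u(5) = 64.
From the proposed closed form u(n) = 2·2ⁿ + 1:
  u(5) = 65.
The recurrence gives 64 but the closed form gives 65, so the closed form does not satisfy the recurrence.

No, the closed form is incorrect.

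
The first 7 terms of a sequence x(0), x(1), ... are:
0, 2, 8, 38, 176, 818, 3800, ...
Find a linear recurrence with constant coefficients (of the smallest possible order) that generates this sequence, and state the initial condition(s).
Look for the lowest-order linear relation among consecutive terms.
Observation: x(n) - 4·x(n-1) - (3)·x(n-2) = 0 holds for the shown terms, and no order-1 relation x(n) = α·x(n-1) + β fits.
Check at n=3: 4·8 + (3)·2 = 38. ✓

x(n) = 4x(n-1) + 3x(n-2), x(0) = 0, x(1) = 2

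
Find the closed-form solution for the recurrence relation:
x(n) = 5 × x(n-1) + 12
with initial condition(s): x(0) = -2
Recurrence: x(n) = 5 × x(n-1) + 12, initial: x(0) = -2.
Try x(n) = A·5ⁿ + C. Substituting: A·5ⁿ + C = 5(A·5ⁿ⁻¹ + C) + 12 = A·5ⁿ + 5C + 12, so C = 5C + 12, giving C = -3. Then x(0) = A - 3 = -2 gives A = 1.

x(n) = 5ⁿ - 3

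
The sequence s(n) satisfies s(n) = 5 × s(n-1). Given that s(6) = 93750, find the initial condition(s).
In general s(n) = 5ⁿ · s(0). At n = 6: s(0) = s(6) / 5^6 = 93750 / 15625 = 6.

s(0) = 6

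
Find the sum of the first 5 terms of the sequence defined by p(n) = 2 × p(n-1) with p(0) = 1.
Computing the sequence terms: 1, 2, 4, 8, 16
Adding these values together:

31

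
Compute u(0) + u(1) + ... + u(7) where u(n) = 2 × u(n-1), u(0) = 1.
Computing the sequence terms: 1, 2, 4, 8, 16, 32, 64, 128
Adding these values together:

255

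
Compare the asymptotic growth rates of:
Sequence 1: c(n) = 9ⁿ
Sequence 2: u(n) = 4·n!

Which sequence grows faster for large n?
Comparing growth rates:
Growth-rate hierarchy: log n ≺ any polynomial ≺ any exponential cⁿ (c>1) ≺ n! ≺ nⁿ.
factorial dominates exponential base 9 asymptotically.

u(n) grows faster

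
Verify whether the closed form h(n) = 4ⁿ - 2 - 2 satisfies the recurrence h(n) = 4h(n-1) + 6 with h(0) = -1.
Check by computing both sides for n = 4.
From the recurrence with h(0) = -1:
  h(0) = -1, h(1) = 2, h(2) = 14, h(3) = 62, h(4) = 254
  so the recurrence gives h(4) = 254.
From the proposed closed form h(n) = 4ⁿ - 2 - 2:
  h(4) = 252.
The recurrence gives 254 but the closed form gives 252, so the closed form does not satisfy the recurrence.

No, the closed form is incorrect.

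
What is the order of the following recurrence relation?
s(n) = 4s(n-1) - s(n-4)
The order is the largest lag k for which s(n-k) appears. Here the deepest term is s(n-4), so the order is 4.

Order 4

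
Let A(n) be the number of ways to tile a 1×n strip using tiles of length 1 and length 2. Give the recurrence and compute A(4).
Condition on the last tile: it has length 1 (leaving a 1×(n-1) strip) or length 2 (leaving a 1×(n-2) strip), so A(n) = A(n-1) + A(n-2) (order-2 linear recurrence).
For 0 ≤ i < 2 only unit tiles fit, so A(i) = 1.
Iterating the recurrence: A(2) = 2, A(3) = 3, A(4) = 5.

A(n) = A(n-1) + A(n-2), with A(i) = 1 for 0 ≤ i < 2; A(4) = 5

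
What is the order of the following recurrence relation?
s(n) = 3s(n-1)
The order is the largest lag k for which s(n-k) appears. Here the deepest term is s(n-1), so the order is 1.

Order 1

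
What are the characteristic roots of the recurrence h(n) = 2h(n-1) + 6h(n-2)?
Substitute h(n) = rⁿ and divide through by rⁿ⁻²: r² - 2r - 6 = 0
Discriminant: 2² + 4·6 = 28, not a perfect square, so by the quadratic formula r = (2 ± √28)/2.
General solution: h(n) = A·r₁ⁿ + B·r₂ⁿ where r₁,r₂ = (2 ± √28)/2

Characteristic: r² - 2r - 6 = 0, Roots: r = (2 ± √28)/2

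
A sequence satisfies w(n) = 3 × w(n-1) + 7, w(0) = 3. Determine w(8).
Computing step by step:
w(0) = 3
w(1) = 3 × 3 + 7 = 16
w(2) = 3 × 16 + 7 = 55
w(3) = 3 × 55 + 7 = 172
w(4) = 3 × 172 + 7 = 523
w(5) = 3 × 523 + 7 = 1576
w(6) = 3 × 1576 + 7 = 4735
w(7) = 3 × 4735 + 7 = 14212
w(8) = 3 × 14212 + 7 = 42643

42643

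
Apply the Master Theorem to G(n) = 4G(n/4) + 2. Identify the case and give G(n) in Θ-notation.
Master Theorem template: G(n) = a·G(n/b) + f(n).
Here: a=4, b=4, f(n)=2
Compute log_b(a) = log_4(4) = 1.
f(n) = 2 = O(n^(1-ε)) with ε = 1. Case 1: G(n) = Θ(n^log_b(a)) = Θ(n).

Case 1: G(n) = Θ(n)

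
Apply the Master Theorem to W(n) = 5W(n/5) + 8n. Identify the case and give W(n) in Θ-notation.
Master Theorem template: W(n) = a·W(n/b) + f(n).
Here: a=5, b=5, f(n)=8n
Compute log_b(a) = log_5(5) = 1.
f(n) = 8n = Θ(n). Case 2: W(n) = Θ(n log n).

Case 2: W(n) = Θ(n log n)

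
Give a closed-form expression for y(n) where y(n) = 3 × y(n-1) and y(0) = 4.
Recurrence: y(n) = 3 × y(n-1), initial: y(0) = 4.
Each term is 3 times the previous, so this is geometric with ratio 3. After n steps: y(n) = y(0)·3ⁿ = 4·3ⁿ.

y(n) = 4·3ⁿ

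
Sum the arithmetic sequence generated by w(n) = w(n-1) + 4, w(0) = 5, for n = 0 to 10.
Computing the sequence terms: 5, 9, 13, 17, 21, 25, 29, 33, 37, 41, 45
Adding these values together:

275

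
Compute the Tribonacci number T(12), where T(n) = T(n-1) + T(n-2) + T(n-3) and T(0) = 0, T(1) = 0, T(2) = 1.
Computing the sequence terms:
0, 0, 1, 1, 2, 4, 7, 13, 24, 44, 81, 149, 274

274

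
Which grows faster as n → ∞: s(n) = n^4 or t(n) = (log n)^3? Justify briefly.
Comparing growth rates:
Growth-rate hierarchy: log n ≺ any polynomial ≺ any exponential cⁿ (c>1) ≺ n! ≺ nⁿ.
polynomial degree 4 dominates polylogarithmic (log n)^3 asymptotically.

s(n) grows faster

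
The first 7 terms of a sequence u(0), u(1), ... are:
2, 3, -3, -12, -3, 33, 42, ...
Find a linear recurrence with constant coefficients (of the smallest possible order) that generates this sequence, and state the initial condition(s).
Look for the lowest-order linear relation among consecutive terms.
Observation: u(n) - 1·u(n-1) - (-3)·u(n-2) = 0 holds for the shown terms, and no order-1 relation u(n) = α·u(n-1) + β fits.
Check at n=3: 1·-3 + (-3)·3 = -12. ✓

u(n) = u(n-1) - 3u(n-2), u(0) = 2, u(1) = 3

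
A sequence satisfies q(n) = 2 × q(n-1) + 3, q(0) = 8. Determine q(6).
Computing step by step:
q(0) = 8
q(1) = 2 × 8 + 3 = 19
q(2) = 2 × 19 + 3 = 41
q(3) = 2 × 41 + 3 = 85
q(4) = 2 × 85 + 3 = 173
q(5) = 2 × 173 + 3 = 349
q(6) = 2 × 349 + 3 = 701

701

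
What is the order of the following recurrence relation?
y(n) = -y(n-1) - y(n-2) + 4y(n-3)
The order is the largest lag k for which y(n-k) appears. Here the deepest term is y(n-3), so the order is 3.

Order 3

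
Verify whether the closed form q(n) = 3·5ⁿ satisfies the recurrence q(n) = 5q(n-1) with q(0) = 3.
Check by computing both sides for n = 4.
From the recurrence with q(0) = 3:
  q(0) = 3, q(1) = 15, q(2) = 75, q(3) = 375, q(4) = 1875
  so the recurrence gives q(4) = 1875.
From the proposed closed form q(n) = 3·5ⁿ:
  q(4) = 1875.
Both sides give 1875 at n = 4, and the initial condition(s) match, so the closed form is consistent.

Yes, the closed form is correct.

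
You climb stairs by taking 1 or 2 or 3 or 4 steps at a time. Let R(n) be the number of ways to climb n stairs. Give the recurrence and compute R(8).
Condition on the size of the last step (1 to 4): before it there were n-1, …, n-4 stairs climbed, and these cases are disjoint, so R(n) = R(n-1) + R(n-2) + R(n-3) + R(n-4) (order-4 linear recurrence).
Initial conditions by direct count (compositions of i into parts ≤ 4): R(1) = 1; R(2) = 2; R(3) = 4; R(4) = 8.
Iterating the recurrence: R(5) = 15, R(6) = 29, R(7) = 56, R(8) = 108.

R(n) = R(n-1) + R(n-2) + R(n-3) + R(n-4), R(1) = 1, R(2) = 2, R(3) = 4, R(4) = 8; R(8) = 108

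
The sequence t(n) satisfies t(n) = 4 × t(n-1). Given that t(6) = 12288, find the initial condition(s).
In general t(n) = 4ⁿ · t(0). At n = 6: t(0) = t(6) / 4^6 = 12288 / 4096 = 3.

t(0) = 3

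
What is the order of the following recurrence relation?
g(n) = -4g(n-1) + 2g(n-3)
The order is the largest lag k for which g(n-k) appears. Here the deepest term is g(n-3), so the order is 3.

Order 3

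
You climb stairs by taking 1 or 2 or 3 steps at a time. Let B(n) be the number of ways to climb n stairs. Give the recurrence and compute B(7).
Condition on the size of the last step (1 to 3): before it there were n-1, …, n-3 stairs climbed, and these cases are disjoint, so B(n) = B(n-1) + B(n-2) + B(n-3) (order-3 linear recurrence).
Initial conditions by direct count (compositions of i into parts ≤ 3): B(1) = 1; B(2) = 2; B(3) = 4.
Iterating the recurrence: B(4) = 7, B(5) = 13, B(6) = 24, B(7) = 44.

B(n) = B(n-1) + B(n-2) + B(n-3), B(1) = 1, B(2) = 2, B(3) = 4; B(7) = 44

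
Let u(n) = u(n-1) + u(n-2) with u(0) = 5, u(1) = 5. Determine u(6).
Computing the sequence terms:
5, 5, 10, 15, 25, 40, 65

65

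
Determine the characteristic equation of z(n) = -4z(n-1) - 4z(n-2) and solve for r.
Substitute z(n) = rⁿ and divide through by rⁿ⁻²: r² + 4r + 4 = 0
Factor: (r + 2)² = 0, so r = -2 (double root).
General solution: z(n) = (A + Bn)·(-2)ⁿ

Characteristic: r² + 4r + 4 = 0, Roots: r = -2 (double root)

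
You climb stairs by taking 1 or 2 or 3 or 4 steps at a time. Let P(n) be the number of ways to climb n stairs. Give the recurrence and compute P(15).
Condition on the size of the last step (1 to 4): before it there were n-1, …, n-4 stairs climbed, and these cases are disjoint, so P(n) = P(n-1) + P(n-2) + P(n-3) + P(n-4) (order-4 linear recurrence).
Initial conditions by direct count (compositions of i into parts ≤ 4): P(1) = 1; P(2) = 2; P(3) = 4; P(4) = 8.
Iterating the recurrence: P(5) = 15, P(6) = 29, P(7) = 56, P(8) = 108, P(9) = 208, P(10) = 401, P(11) = 773, P(12) = 1490, P(13) = 2872, P(14) = 5536, P(15) = 10671.

P(n) = P(n-1) + P(n-2) + P(n-3) + P(n-4), P(1) = 1, P(2) = 2, P(3) = 4, P(4) = 8; P(15) = 10671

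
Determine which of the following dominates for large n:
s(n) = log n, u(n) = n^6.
Comparing growth rates:
Growth-rate hierarchy: log n ≺ any polynomial ≺ any exponential cⁿ (c>1) ≺ n! ≺ nⁿ.
polynomial degree 6 dominates logarithmic asymptotically.

u(n) grows faster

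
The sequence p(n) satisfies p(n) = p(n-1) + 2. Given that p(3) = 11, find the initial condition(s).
p(3) = p(0) + 3·2, so p(0) = 11 - 6 = 5.

p(0) = 5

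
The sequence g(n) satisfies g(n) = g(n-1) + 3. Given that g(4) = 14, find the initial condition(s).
g(4) = g(0) + 4·3, so g(0) = 14 - 12 = 2.

g(0) = 2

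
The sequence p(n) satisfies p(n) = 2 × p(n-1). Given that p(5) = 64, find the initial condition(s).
In general p(n) = 2ⁿ · p(0). At n = 5: p(0) = p(5) / 2^5 = 64 / 32 = 2.

p(0) = 2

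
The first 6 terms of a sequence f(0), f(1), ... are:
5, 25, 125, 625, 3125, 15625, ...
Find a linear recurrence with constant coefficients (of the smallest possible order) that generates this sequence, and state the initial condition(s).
Look for the lowest-order linear relation among consecutive terms.
Observation: each term is 5× the previous.
Check at n=2: 5·25 = 125. ✓

f(n) = 5 × f(n-1), f(0) = 5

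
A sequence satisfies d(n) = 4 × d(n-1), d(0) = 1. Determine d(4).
Computing step by step:
d(0) = 1
d(1) = 4 × 1 = 4
d(2) = 4 × 4 = 16
d(3) = 4 × 16 = 64
d(4) = 4 × 64 = 256

256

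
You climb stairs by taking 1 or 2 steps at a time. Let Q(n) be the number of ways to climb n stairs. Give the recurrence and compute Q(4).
Condition on the size of the last step (1 to 2): before it there were n-1, …, n-2 stairs climbed, and these cases are disjoint, so Q(n) = Q(n-1) + Q(n-2) (Fibonacci-type sequence).
Initial conditions by direct count (compositions of i into parts ≤ 2): Q(1) = 1; Q(2) = 2.
Iterating the recurrence: Q(3) = 3, Q(4) = 5.

Q(n) = Q(n-1) + Q(n-2), Q(1) = 1, Q(2) = 2; Q(4) = 5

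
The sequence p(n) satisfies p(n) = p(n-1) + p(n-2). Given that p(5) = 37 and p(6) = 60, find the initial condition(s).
Work backwards using p(k) = p(k+2) - p(k+1):
p(4) = p(6) - p(5) = 60 - 37 = 23
p(3) = p(5) - p(4) = 37 - 23 = 14
p(2) = p(4) - p(3) = 23 - 14 = 9
p(1) = p(3) - p(2) = 14 - 9 = 5
p(0) = p(2) - p(1) = 9 - 5 = 4

p(0) = 4, p(1) = 5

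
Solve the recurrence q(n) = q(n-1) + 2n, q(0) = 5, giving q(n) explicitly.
Recurrence: q(n) = q(n-1) + 2n, initial: q(0) = 5.
Telescoping: q(n) = q(0) + 2·Σᵢ₌₁ⁿ i = 5 + 2·n(n+1)/2.

q(n) = 2·n(n+1)/2 + 5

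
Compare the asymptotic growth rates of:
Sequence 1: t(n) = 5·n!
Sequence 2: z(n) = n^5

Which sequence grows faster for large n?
Comparing growth rates:
Growth-rate hierarchy: log n ≺ any polynomial ≺ any exponential cⁿ (c>1) ≺ n! ≺ nⁿ.
factorial dominates polynomial degree 5 asymptotically.

t(n) grows faster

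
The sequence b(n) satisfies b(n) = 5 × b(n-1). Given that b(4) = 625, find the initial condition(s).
In general b(n) = 5ⁿ · b(0). At n = 4: b(0) = b(4) / 5^4 = 625 / 625 = 1.

b(0) = 1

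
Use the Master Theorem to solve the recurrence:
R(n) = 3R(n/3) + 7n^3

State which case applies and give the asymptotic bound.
Master Theorem template: R(n) = a·R(n/b) + f(n).
Here: a=3, b=3, f(n)=7n^3
Compute log_b(a) = log_3(3) = 1.
f(n) = 7n^3 = Ω(n^(1+ε)) with ε = 2, and the regularity condition holds (a·f(n/b) = (a/b^3)·f(n) with a/b^3 = 3^-2 < 1). Case 3: R(n) = Θ(f(n)) = Θ(n^3).

Case 3: R(n) = Θ(n^3)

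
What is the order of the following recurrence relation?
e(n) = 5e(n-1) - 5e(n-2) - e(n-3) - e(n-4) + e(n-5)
The order is the largest lag k for which e(n-k) appears. Here the deepest term is e(n-5), so the order is 5.

Order 5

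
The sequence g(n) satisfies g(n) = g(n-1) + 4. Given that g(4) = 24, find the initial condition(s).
g(4) = g(0) + 4·4, so g(0) = 24 - 16 = 8.

g(0) = 8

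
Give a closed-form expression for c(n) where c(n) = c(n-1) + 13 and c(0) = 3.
Recurrence: c(n) = c(n-1) + 13, initial: c(0) = 3.
Each step adds 13, so c(n) = c(0) + 13n = 13n + 3.

c(n) = 13n + 3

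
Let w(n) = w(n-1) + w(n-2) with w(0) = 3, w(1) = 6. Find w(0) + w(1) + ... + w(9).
Computing the sequence terms: 3, 6, 9, 15, 24, 39, 63, 102, 165, 267
Adding these values together:

693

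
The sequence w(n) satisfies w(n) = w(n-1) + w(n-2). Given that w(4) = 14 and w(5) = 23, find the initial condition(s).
Work backwards using w(k) = w(k+2) - w(k+1):
w(3) = w(5) - w(4) = 23 - 14 = 9
w(2) = w(4) - w(3) = 14 - 9 = 5
w(1) = w(3) - w(2) = 9 - 5 = 4
w(0) = w(2) - w(1) = 5 - 4 = 1

w(0) = 1, w(1) = 4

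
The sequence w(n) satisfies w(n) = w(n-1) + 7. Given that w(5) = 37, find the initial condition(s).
w(5) = w(0) + 5·7, so w(0) = 37 - 35 = 2.

w(0) = 2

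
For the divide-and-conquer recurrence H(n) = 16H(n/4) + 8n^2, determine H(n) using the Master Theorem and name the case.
Master Theorem template: H(n) = a·H(n/b) + f(n).
Here: a=16, b=4, f(n)=8n^2
Compute log_b(a) = log_4(16) = 2.
f(n) = 8n^2 = Θ(n^2). Case 2: H(n) = Θ(n^2 log n).

Case 2: H(n) = Θ(n^2 log n)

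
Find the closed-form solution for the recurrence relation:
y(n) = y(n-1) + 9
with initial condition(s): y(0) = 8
Recurrence: y(n) = y(n-1) + 9, initial: y(0) = 8.
Each step adds 9, so y(n) = y(0) + 9n = 9n + 8.

y(n) = 9n + 8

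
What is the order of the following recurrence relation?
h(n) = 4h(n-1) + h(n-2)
The order is the largest lag k for which h(n-k) appears. Here the deepest term is h(n-2), so the order is 2.

Order 2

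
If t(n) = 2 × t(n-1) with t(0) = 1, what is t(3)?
Computing step by step:
t(0) = 1
t(1) = 2 × 1 = 2
t(2) = 2 × 2 = 4
t(3) = 2 × 4 = 8

8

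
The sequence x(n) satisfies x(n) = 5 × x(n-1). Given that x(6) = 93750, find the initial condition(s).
In general x(n) = 5ⁿ · x(0). At n = 6: x(0) = x(6) / 5^6 = 93750 / 15625 = 6.

x(0) = 6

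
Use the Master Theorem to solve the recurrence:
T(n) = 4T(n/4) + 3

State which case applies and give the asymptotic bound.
Master Theorem template: T(n) = a·T(n/b) + f(n).
Here: a=4, b=4, f(n)=3
Compute log_b(a) = log_4(4) = 1.
f(n) = 3 = O(n^(1-ε)) with ε = 1. Case 1: T(n) = Θ(n^log_b(a)) = Θ(n).

Case 1: T(n) = Θ(n)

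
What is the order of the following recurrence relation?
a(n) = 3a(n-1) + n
The order is the largest lag k for which a(n-k) appears. Here the deepest term is a(n-1) (the n term is non-homogeneous and does not affect the order), so the order is 1.

Order 1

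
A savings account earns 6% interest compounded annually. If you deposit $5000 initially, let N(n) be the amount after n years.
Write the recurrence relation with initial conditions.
Each year the balance grows by 6%, i.e. is multiplied by 1 + 6/100 = 1.06, so N(n) = 1.06 × N(n-1). The initial deposit gives N(0) = 5000.
Unrolling gives the closed form N(n) = 5000 × (1.06)ⁿ.

N(n) = 1.06 × N(n-1), N(0) = 5000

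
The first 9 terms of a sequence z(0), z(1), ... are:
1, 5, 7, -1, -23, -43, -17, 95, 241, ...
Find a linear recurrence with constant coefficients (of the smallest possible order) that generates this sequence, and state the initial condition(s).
Look for the lowest-order linear relation among consecutive terms.
Observation: z(n) - 2·z(n-1) - (-3)·z(n-2) = 0 holds for the shown terms, and no order-1 relation z(n) = α·z(n-1) + β fits.
Check at n=3: 2·7 + (-3)·5 = -1. ✓

z(n) = 2z(n-1) - 3z(n-2), z(0) = 1, z(1) = 5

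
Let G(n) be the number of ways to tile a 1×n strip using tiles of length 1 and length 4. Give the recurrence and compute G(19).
Condition on the last tile: it has length 1 (leaving a 1×(n-1) strip) or length 4 (leaving a 1×(n-4) strip), so G(n) = G(n-1) + G(n-4) (order-4 linear recurrence).
For 0 ≤ i < 4 only unit tiles fit, so G(i) = 1.
Iterating the recurrence: G(4) = 2, G(5) = 3, G(6) = 4, G(7) = 5, G(8) = 7, G(9) = 10, G(10) = 14, G(11) = 19, G(12) = 26, G(13) = 36, G(14) = 50, G(15) = 69, G(16) = 95, G(17) = 131, G(18) = 181, G(19) = 250.

G(n) = G(n-1) + G(n-4), with G(i) = 1 for 0 ≤ i < 4; G(19) = 250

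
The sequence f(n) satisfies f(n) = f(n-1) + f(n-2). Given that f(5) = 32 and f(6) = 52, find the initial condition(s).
Work backwards using f(k) = f(k+2) - f(k+1):
f(4) = f(6) - f(5) = 52 - 32 = 20
f(3) = f(5) - f(4) = 32 - 20 = 12
f(2) = f(4) - f(3) = 20 - 12 = 8
f(1) = f(3) - f(2) = 12 - 8 = 4
f(0) = f(2) - f(1) = 8 - 4 = 4

f(0) = 4, f(1) = 4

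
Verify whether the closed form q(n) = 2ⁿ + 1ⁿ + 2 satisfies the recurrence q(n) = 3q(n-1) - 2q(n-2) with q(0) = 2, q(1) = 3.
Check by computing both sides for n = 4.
From the recurrence with q(0) = 2, q(1) = 3:
  q(0) = 2, q(1) = 3, q(2) = 5, q(3) = 9, q(4) = 17
  so the recurrence gives q(4) = 17.
From the proposed closed form q(n) = 2ⁿ + 1ⁿ + 2:
  q(4) = 19.
The recurrence gives 17 but the closed form gives 19, so the closed form does not satisfy the recurrence.

No, the closed form is incorrect.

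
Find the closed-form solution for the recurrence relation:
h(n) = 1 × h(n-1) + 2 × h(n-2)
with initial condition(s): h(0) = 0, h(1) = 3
Recurrence: h(n) = 1 × h(n-1) + 2 × h(n-2), initial: h(0) = 0, h(1) = 3.
Characteristic equation: r² - 1r - 2 = 0, which factors as (r - 2)(r + 1) = 0, so r = 2, -1. General solution h(n) = A·2ⁿ + B·(-1)ⁿ. From h(0) = 0: A + B = 0. From h(1) = 3: 2A - 1B = 3. Solving gives A = 1, B = -1.

h(n) = 2ⁿ - (-1)ⁿ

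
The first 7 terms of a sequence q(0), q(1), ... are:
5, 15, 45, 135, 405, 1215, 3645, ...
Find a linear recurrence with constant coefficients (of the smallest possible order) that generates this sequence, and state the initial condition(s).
Look for the lowest-order linear relation among consecutive terms.
Observation: each term is 3× the previous.
Check at n=2: 3·15 = 45. ✓

q(n) = 3 × q(n-1), q(0) = 5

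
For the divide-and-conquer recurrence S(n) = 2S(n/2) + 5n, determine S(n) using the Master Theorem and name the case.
Master Theorem template: S(n) = a·S(n/b) + f(n).
Here: a=2, b=2, f(n)=5n
Compute log_b(a) = log_2(2) = 1.
f(n) = 5n = Θ(n). Case 2: S(n) = Θ(n log n).

Case 2: S(n) = Θ(n log n)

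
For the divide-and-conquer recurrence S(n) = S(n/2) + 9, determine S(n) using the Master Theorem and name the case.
Master Theorem template: S(n) = a·S(n/b) + f(n).
Here: a=1, b=2, f(n)=9
Compute log_b(a) = log_2(1) = 0.
f(n) = 9 = Θ(1). Case 2: S(n) = Θ(log n).

Case 2: S(n) = Θ(log n)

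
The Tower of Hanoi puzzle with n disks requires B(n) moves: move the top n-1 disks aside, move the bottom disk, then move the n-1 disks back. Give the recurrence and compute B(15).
Moving n disks = move the top n-1 disks aside (B(n-1) moves) + move the largest disk (1 move) + move the n-1 disks back on top (B(n-1) moves), so B(n) = 2B(n-1) + 1, with B(1) = 1 (a single disk takes one move).
First terms: 1, 3, 7, 15, 31, 63, … — each is one less than a power of 2. Indeed B(n) + 1 = 2(B(n-1) + 1) with B(1) + 1 = 2, so B(n) + 1 = 2ⁿ and B(n) = 2ⁿ - 1.
Hence B(15) = 2^15 - 1 = 32768 - 1 = 32767.

B(n) = 2B(n-1) + 1, B(1) = 1; B(15) = 32767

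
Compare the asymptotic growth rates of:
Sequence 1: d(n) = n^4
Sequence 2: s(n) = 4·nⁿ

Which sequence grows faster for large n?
Comparing growth rates:
Growth-rate hierarchy: log n ≺ any polynomial ≺ any exponential cⁿ (c>1) ≺ n! ≺ nⁿ.
super-exponential nⁿ dominates polynomial degree 4 asymptotically.

s(n) grows faster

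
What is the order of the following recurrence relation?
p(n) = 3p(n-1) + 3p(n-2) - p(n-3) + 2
The order is the largest lag k for which p(n-k) appears. Here the deepest term is p(n-3) (the 2 term is non-homogeneous and does not affect the order), so the order is 3.

Order 3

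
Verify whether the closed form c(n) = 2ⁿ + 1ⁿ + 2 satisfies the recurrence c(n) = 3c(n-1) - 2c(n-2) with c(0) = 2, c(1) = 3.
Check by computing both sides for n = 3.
From the recurrence with c(0) = 2, c(1) = 3:
  c(0) = 2, c(1) = 3, c(2) = 5, c(3) = 9
  so the recurrence gives c(3) = 9.
From the proposed closed form c(n) = 2ⁿ + 1ⁿ + 2:
  c(3) = 11.
The recurrence gives 9 but the closed form gives 11, so the closed form does not satisfy the recurrence.

No, the closed form is incorrect.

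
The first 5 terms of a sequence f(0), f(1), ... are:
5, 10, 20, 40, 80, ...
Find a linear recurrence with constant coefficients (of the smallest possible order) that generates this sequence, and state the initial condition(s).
Look for the lowest-order linear relation among consecutive terms.
Observation: each term is 2× the previous.
Check at n=2: 2·10 = 20. ✓

f(n) = 2 × f(n-1), f(0) = 5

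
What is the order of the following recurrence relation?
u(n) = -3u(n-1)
The order is the largest lag k for which u(n-k) appears. Here the deepest term is u(n-1), so the order is 1.

Order 1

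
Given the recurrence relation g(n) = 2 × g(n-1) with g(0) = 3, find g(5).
Computing step by step:
g(0) = 3
g(1) = 2 × 3 = 6
g(2) = 2 × 6 = 12
g(3) = 2 × 12 = 24
g(4) = 2 × 24 = 48
g(5) = 2 × 48 = 96

96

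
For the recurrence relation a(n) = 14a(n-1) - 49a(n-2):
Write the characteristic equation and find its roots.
Substitute a(n) = rⁿ and divide through by rⁿ⁻²: r² - 14r + 49 = 0
Factor: (r - 7)² = 0, so r = 7 (double root).
General solution: a(n) = (A + Bn)·7ⁿ

Characteristic: r² - 14r + 49 = 0, Roots: r = 7 (double root)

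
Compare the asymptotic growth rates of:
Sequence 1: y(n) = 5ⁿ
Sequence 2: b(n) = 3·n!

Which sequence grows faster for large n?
Comparing growth rates:
Growth-rate hierarchy: log n ≺ any polynomial ≺ any exponential cⁿ (c>1) ≺ n! ≺ nⁿ.
factorial dominates exponential base 5 asymptotically.

b(n) grows faster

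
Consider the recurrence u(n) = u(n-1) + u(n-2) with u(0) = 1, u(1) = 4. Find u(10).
Computing the sequence terms:
1, 4, 5, 9, 14, 23, 37, 60, 97, 157, 254

254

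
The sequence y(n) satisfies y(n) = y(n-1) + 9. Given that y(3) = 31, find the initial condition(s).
y(3) = y(0) + 3·9, so y(0) = 31 - 27 = 4.

y(0) = 4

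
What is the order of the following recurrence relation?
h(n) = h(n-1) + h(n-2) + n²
The order is the largest lag k for which h(n-k) appears. Here the deepest term is h(n-2) (the n² term is non-homogeneous and does not affect the order), so the order is 2.

Order 2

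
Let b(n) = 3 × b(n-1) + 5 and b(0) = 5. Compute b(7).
Computing step by step:
b(0) = 5
b(1) = 3 × 5 + 5 = 20
b(2) = 3 × 20 + 5 = 65
b(3) = 3 × 65 + 5 = 200
b(4) = 3 × 200 + 5 = 605
b(5) = 3 × 605 + 5 = 1820
b(6) = 3 × 1820 + 5 = 5465
b(7) = 3 × 5465 + 5 = 16400

16400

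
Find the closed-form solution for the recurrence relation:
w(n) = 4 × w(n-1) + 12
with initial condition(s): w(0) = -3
Recurrence: w(n) = 4 × w(n-1) + 12, initial: w(0) = -3.
Try w(n) = A·4ⁿ + C. Substituting: A·4ⁿ + C = 4(A·4ⁿ⁻¹ + C) + 12 = A·4ⁿ + 4C + 12, so C = 4C + 12, giving C = -4. Then w(0) = A - 4 = -3 gives A = 1.

w(n) = 4ⁿ - 4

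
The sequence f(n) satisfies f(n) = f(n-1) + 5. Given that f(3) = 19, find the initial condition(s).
f(3) = f(0) + 3·5, so f(0) = 19 - 15 = 4.

f(0) = 4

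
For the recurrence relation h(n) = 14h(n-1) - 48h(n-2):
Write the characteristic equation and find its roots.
Substitute h(n) = rⁿ and divide through by rⁿ⁻²: r² - 14r + 48 = 0
Factor: (r - 6)(r - 8) = 0, so r = 6, 8.
General solution: h(n) = A·6ⁿ + B·8ⁿ

Characteristic: r² - 14r + 48 = 0, Roots: r = 6, 8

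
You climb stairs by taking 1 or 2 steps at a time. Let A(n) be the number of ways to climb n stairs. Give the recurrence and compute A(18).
Condition on the size of the last step (1 to 2): before it there were n-1, …, n-2 stairs climbed, and these cases are disjoint, so A(n) = A(n-1) + A(n-2) (Fibonacci-type sequence).
Initial conditions by direct count (compositions of i into parts ≤ 2): A(1) = 1; A(2) = 2.
Iterating the recurrence: A(3) = 3, A(4) = 5, A(5) = 8, A(6) = 13, A(7) = 21, A(8) = 34, A(9) = 55, A(10) = 89, A(11) = 144, A(12) = 233, A(13) = 377, A(14) = 610, A(15) = 987, A(16) = 1597, A(17) = 2584, A(18) = 4181.

A(n) = A(n-1) + A(n-2), A(1) = 1, A(2) = 2; A(18) = 4181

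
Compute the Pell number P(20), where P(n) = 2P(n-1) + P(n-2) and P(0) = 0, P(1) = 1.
Computing the sequence terms:
0, 1, 2, 5, 12, 29, 70, 169, 408, 985, 2378, 5741, 13860, 33461, 80782, 195025, 470832, 1136689, 2744210, 6625109, 15994428

15994428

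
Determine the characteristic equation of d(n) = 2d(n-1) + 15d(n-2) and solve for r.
Substitute d(n) = rⁿ and divide through by rⁿ⁻²: r² - 2r - 15 = 0
Factor: (r + 3)(r - 5) = 0, so r = -3, 5.
General solution: d(n) = A·(-3)ⁿ + B·5ⁿ

Characteristic: r² - 2r - 15 = 0, Roots: r = -3, 5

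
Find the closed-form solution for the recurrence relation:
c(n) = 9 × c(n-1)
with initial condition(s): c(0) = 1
Recurrence: c(n) = 9 × c(n-1), initial: c(0) = 1.
Each term is 9 times the previous, so this is geometric with ratio 9. After n steps: c(n) = c(0)·9ⁿ = 9ⁿ.

c(n) = 9ⁿ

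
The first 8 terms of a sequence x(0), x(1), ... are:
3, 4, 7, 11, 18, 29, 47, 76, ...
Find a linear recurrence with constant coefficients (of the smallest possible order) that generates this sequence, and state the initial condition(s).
Look for the lowest-order linear relation among consecutive terms.
Observation: x(n) - 1·x(n-1) - (1)·x(n-2) = 0 holds for the shown terms, and no order-1 relation x(n) = α·x(n-1) + β fits.
Check at n=3: 1·7 + (1)·4 = 11. ✓

x(n) = x(n-1) + x(n-2), x(0) = 3, x(1) = 4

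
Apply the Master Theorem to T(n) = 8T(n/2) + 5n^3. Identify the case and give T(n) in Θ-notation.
Master Theorem template: T(n) = a·T(n/b) + f(n).
Here: a=8, b=2, f(n)=5n^3
Compute log_b(a) = log_2(8) = 3.
f(n) = 5n^3 = Θ(n^3). Case 2: T(n) = Θ(n^3 log n).

Case 2: T(n) = Θ(n^3 log n)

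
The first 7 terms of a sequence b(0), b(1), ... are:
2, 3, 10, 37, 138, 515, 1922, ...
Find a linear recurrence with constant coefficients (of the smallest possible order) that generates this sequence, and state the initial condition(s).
Look for the lowest-order linear relation among consecutive terms.
Observation: b(n) - 4·b(n-1) - (-1)·b(n-2) = 0 holds for the shown terms, and no order-1 relation b(n) = α·b(n-1) + β fits.
Check at n=3: 4·10 + (-1)·3 = 37. ✓

b(n) = 4b(n-1) - b(n-2), b(0) = 2, b(1) = 3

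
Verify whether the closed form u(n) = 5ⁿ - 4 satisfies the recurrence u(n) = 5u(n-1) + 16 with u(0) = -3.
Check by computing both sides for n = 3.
From the recurrence with u(0) = -3:
  u(0) = -3, u(1) = 1, u(2) = 21, u(3) = 121
  so the recurrence gives u(3) = 121.
From the proposed closed form u(n) = 5ⁿ - 4:
  u(3) = 121.
Both sides give 121 at n = 3, and the initial condition(s) match, so the closed form is consistent.

Yes, the closed form is correct.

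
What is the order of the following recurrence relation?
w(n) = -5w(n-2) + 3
The order is the largest lag k for which w(n-k) appears. Here the deepest term is w(n-2) (the 3 term is non-homogeneous and does not affect the order), so the order is 2.

Order 2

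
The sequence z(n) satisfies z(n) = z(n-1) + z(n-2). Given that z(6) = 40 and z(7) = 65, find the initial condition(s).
Work backwards using z(k) = z(k+2) - z(k+1):
z(5) = z(7) - z(6) = 65 - 40 = 25
z(4) = z(6) - z(5) = 40 - 25 = 15
z(3) = z(5) - z(4) = 25 - 15 = 10
z(2) = z(4) - z(3) = 15 - 10 = 5
z(1) = z(3) - z(2) = 10 - 5 = 5
z(0) = z(2) - z(1) = 5 - 5 = 0

z(0) = 0, z(1) = 5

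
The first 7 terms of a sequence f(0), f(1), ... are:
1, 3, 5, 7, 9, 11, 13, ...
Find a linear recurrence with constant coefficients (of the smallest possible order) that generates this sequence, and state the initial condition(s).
Look for the lowest-order linear relation among consecutive terms.
Observation: consecutive differences are constant (= 2).
Check at n=2: 1·3 + 2 = 5. ✓

f(n) = f(n-1) + 2, f(0) = 1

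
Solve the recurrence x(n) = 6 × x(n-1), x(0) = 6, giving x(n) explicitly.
Recurrence: x(n) = 6 × x(n-1), initial: x(0) = 6.
Each term is 6 times the previous, so this is geometric with ratio 6. After n steps: x(n) = x(0)·6ⁿ = 6·6ⁿ.

x(n) = 6·6ⁿ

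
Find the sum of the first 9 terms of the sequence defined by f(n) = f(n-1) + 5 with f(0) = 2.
Computing the sequence terms: 2, 7, 12, 17, 22, 27, 32, 37, 42
Adding these values together:

198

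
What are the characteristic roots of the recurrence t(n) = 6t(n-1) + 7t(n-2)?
Substitute t(n) = rⁿ and divide through by rⁿ⁻²: r² - 6r - 7 = 0
Factor: (r + 1)(r - 7) = 0, so r = -1, 7.
General solution: t(n) = A·(-1)ⁿ + B·7ⁿ

Characteristic: r² - 6r - 7 = 0, Roots: r = -1, 7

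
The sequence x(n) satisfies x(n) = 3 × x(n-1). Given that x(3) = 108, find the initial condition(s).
In general x(n) = 3ⁿ · x(0). At n = 3: x(0) = x(3) / 3^3 = 108 / 27 = 4.

x(0) = 4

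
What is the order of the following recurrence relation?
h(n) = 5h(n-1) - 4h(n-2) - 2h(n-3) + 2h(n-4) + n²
The order is the largest lag k for which h(n-k) appears. Here the deepest term is h(n-4) (the n² term is non-homogeneous and does not affect the order), so the order is 4.

Order 4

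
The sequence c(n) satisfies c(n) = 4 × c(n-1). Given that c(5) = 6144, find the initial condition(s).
In general c(n) = 4ⁿ · c(0). At n = 5: c(0) = c(5) / 4^5 = 6144 / 1024 = 6.

c(0) = 6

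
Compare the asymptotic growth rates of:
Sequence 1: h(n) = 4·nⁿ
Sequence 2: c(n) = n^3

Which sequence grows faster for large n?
Comparing growth rates:
Growth-rate hierarchy: log n ≺ any polynomial ≺ any exponential cⁿ (c>1) ≺ n! ≺ nⁿ.
super-exponential nⁿ dominates polynomial degree 3 asymptotically.

h(n) grows faster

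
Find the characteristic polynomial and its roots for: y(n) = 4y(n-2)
Substitute y(n) = rⁿ and divide through by rⁿ⁻²: r² - 4 = 0
Factor: (r + 2)(r - 2) = 0, so r = -2, 2.
General solution: y(n) = A·(-2)ⁿ + B·2ⁿ

Characteristic: r² - 4 = 0, Roots: r = -2, 2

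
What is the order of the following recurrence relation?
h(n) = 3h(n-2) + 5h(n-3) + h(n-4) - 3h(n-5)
The order is the largest lag k for which h(n-k) appears. Here the deepest term is h(n-5), so the order is 5.

Order 5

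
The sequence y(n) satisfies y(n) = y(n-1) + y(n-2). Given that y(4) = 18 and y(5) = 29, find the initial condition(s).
Work backwards using y(k) = y(k+2) - y(k+1):
y(3) = y(5) - y(4) = 29 - 18 = 11
y(2) = y(4) - y(3) = 18 - 11 = 7
y(1) = y(3) - y(2) = 11 - 7 = 4
y(0) = y(2) - y(1) = 7 - 4 = 3

y(0) = 3, y(1) = 4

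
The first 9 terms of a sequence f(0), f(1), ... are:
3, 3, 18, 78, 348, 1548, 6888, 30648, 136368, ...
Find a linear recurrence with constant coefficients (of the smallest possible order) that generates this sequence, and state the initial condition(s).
Look for the lowest-order linear relation among consecutive terms.
Observation: f(n) - 4·f(n-1) - (2)·f(n-2) = 0 holds for the shown terms, and no order-1 relation f(n) = α·f(n-1) + β fits.
Check at n=3: 4·18 + (2)·3 = 78. ✓

f(n) = 4f(n-1) + 2f(n-2), f(0) = 3, f(1) = 3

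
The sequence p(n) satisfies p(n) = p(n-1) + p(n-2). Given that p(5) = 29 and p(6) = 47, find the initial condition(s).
Work backwards using p(k) = p(k+2) - p(k+1):
p(4) = p(6) - p(5) = 47 - 29 = 18
p(3) = p(5) - p(4) = 29 - 18 = 11
p(2) = p(4) - p(3) = 18 - 11 = 7
p(1) = p(3) - p(2) = 11 - 7 = 4
p(0) = p(2) - p(1) = 7 - 4 = 3

p(0) = 3, p(1) = 4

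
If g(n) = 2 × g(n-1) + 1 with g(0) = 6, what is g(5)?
Computing step by step:
g(0) = 6
g(1) = 2 × 6 + 1 = 13
g(2) = 2 × 13 + 1 = 27
g(3) = 2 × 27 + 1 = 55
g(4) = 2 × 55 + 1 = 111
g(5) = 2 × 111 + 1 = 223

223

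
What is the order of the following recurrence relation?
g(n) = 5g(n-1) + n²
The order is the largest lag k for which g(n-k) appears. Here the deepest term is g(n-1) (the n² term is non-homogeneous and does not affect the order), so the order is 1.

Order 1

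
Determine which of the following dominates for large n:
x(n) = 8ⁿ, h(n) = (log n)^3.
Comparing growth rates:
Growth-rate hierarchy: log n ≺ any polynomial ≺ any exponential cⁿ (c>1) ≺ n! ≺ nⁿ.
exponential base 8 dominates polylogarithmic (log n)^3 asymptotically.

x(n) grows faster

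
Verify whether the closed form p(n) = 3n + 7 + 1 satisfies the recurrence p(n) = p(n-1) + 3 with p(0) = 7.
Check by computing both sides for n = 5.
From the recurrence with p(0) = 7:
  p(0) = 7, p(1) = 10, p(2) = 13, p(3) = 16, p(4) = 19, p(5) = 22
  so the recurrence gives p(5) = 22.
From the proposed closed form p(n) = 3n + 7 + 1:
  p(5) = 23.
The recurrence gives 22 but the closed form gives 23, so the closed form does not satisfy the recurrence.

No, the closed form is incorrect.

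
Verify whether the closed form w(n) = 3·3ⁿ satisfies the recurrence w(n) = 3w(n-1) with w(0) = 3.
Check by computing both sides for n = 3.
From the recurrence with w(0) = 3:
  w(0) = 3, w(1) = 9, w(2) = 27, w(3) = 81
  so the recurrence gives w(3) = 81.
From the proposed closed form w(n) = 3·3ⁿ:
  w(3) = 81.
Both sides give 81 at n = 3, and the initial condition(s) match, so the closed form is consistent.

Yes, the closed form is correct.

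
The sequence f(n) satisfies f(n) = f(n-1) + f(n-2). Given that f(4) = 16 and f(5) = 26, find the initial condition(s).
Work backwards using f(k) = f(k+2) - f(k+1):
f(3) = f(5) - f(4) = 26 - 16 = 10
f(2) = f(4) - f(3) = 16 - 10 = 6
f(1) = f(3) - f(2) = 10 - 6 = 4
f(0) = f(2) - f(1) = 6 - 4 = 2

f(0) = 2, f(1) = 4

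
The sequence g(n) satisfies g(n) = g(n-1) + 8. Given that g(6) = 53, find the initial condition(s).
g(6) = g(0) + 6·8, so g(0) = 53 - 48 = 5.

g(0) = 5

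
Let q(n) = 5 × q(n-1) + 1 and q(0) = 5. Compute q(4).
Computing step by step:
q(0) = 5
q(1) = 5 × 5 + 1 = 26
q(2) = 5 × 26 + 1 = 131
q(3) = 5 × 131 + 1 = 656
q(4) = 5 × 656 + 1 = 3281

3281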